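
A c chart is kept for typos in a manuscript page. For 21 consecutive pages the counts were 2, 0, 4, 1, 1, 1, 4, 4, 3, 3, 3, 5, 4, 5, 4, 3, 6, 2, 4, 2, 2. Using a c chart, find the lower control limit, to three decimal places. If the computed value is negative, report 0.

0.000

c̄ = (2 + 0 + 4 + 1 + 1 + 1 + 4 + 4 + 3 + 3 + 3 + 5 + 4 + 5 + 4 + 3 + 6 + 2 + 4 + 2 + 2) / 21 = 63 / 21 = 3.0000
LCL = c̄ − 3√c̄ = 3.0000 − 3 × 1.7321 = -2.1962 → 0 (cannot be negative)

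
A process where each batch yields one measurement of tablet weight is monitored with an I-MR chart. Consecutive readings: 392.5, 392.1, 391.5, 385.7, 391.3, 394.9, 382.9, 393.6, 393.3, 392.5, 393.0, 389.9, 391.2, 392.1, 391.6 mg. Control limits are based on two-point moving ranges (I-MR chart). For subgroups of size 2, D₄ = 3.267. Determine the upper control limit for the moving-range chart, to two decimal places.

Moving ranges: 0.4, 0.6, 5.8, 5.6, 3.6, 12.0, 10.7, 0.3, 0.8, 0.5, 3.1, 1.3, 0.9, 0.5; M̄R̄ = 46.1000 / 14 = 3.2929
UCL_MR = D₄·M̄R̄ = 3.267 × 3.2929 = 10.7578

10.76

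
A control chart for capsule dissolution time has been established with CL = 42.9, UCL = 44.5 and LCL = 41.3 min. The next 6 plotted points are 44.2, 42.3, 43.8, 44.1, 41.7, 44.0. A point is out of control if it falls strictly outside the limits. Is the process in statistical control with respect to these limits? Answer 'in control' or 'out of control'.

in control

All 6 points lie within [41.3, 44.5].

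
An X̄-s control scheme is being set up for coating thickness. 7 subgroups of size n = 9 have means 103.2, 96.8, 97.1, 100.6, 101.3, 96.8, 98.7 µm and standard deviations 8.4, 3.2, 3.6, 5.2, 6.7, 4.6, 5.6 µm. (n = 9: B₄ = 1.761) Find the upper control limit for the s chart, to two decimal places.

9.38

s̄ = (8.4 + 3.2 + 3.6 + 5.2 + 6.7 + 4.6 + 5.6) / 7 = 5.3286
UCL_s = B₄·s̄ = 1.761 × 5.3286 = 9.3836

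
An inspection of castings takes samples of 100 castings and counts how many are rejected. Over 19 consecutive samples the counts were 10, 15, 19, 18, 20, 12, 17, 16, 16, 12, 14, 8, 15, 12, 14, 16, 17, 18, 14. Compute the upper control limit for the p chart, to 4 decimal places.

p̄ = Σdᵢ / (k·n) = 283 / (19 × 100) = 0.14895
UCL = p̄ + 3·√(p̄(1−p̄)/n) = 0.14895 + 3 × √(0.14895×0.85105/100) = 0.14895 + 3 × 0.03560 = 0.25576

0.2558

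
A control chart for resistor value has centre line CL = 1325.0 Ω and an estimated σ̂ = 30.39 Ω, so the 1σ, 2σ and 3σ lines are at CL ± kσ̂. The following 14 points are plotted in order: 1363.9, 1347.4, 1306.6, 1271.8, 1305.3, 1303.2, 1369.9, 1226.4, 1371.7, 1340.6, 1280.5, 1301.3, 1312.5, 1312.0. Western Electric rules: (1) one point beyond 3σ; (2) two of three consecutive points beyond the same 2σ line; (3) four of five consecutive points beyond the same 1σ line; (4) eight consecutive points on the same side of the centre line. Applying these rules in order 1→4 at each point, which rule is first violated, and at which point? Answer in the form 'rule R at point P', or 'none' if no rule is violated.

Zone of each point (C = within 1σ̂, B = 1σ̂–2σ̂, A = 2σ̂–3σ̂, * = beyond 3σ̂; sign = side of CL): 1:+B, 2:+C, 3:-C, 4:-B, 5:-C, 6:-C, 7:+B, 8:-*, 9:+B, 10:+C, 11:-B, 12:-C, 13:-C, 14:-C
Rule 1 (one point beyond the 3σ limits) is satisfied at point 8.

rule 1 at point 8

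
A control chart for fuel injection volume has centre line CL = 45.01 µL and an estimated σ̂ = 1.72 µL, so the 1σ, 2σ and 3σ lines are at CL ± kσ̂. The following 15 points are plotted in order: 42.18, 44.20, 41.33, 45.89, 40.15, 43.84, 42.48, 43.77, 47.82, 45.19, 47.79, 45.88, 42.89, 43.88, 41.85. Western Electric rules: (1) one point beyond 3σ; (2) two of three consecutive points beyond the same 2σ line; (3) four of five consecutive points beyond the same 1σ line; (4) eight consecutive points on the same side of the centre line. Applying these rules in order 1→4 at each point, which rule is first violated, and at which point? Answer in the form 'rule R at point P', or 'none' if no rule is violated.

Zone of each point (C = within 1σ̂, B = 1σ̂–2σ̂, A = 2σ̂–3σ̂, * = beyond 3σ̂; sign = side of CL): 1:-B, 2:-C, 3:-A, 4:+C, 5:-A, 6:-C, 7:-B, 8:-C, 9:+B, 10:+C, 11:+B, 12:+C, 13:-B, 14:-C, 15:-B
Rule 2 (two of three consecutive points beyond the same 2σ limit) is satisfied at point 5.

rule 2 at point 5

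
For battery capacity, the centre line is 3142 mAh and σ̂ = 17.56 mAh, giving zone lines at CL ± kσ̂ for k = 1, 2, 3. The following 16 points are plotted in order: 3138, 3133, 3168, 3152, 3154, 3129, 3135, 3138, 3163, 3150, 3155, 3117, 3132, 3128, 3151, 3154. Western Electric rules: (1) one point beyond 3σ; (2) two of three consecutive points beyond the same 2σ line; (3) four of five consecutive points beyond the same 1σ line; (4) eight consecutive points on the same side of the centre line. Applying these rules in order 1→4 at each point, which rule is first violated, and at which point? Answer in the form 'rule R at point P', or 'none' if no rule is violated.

Zone of each point (C = within 1σ̂, B = 1σ̂–2σ̂, A = 2σ̂–3σ̂, * = beyond 3σ̂; sign = side of CL): 1:-C, 2:-C, 3:+B, 4:+C, 5:+C, 6:-C, 7:-C, 8:-C, 9:+B, 10:+C, 11:+C, 12:-B, 13:-C, 14:-C, 15:+C, 16:+C
No rule fires across all 16 points.

none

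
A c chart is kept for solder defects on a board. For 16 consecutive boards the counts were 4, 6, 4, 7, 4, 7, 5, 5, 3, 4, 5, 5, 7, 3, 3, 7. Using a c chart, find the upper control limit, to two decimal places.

11.60

c̄ = (4 + 6 + 4 + 7 + 4 + 7 + 5 + 5 + 3 + 4 + 5 + 5 + 7 + 3 + 3 + 7) / 16 = 79 / 16 = 4.9375
UCL = c̄ + 3√c̄ = 4.9375 + 3 × √4.9375 = 4.9375 + 3 × 2.2220 = 11.6036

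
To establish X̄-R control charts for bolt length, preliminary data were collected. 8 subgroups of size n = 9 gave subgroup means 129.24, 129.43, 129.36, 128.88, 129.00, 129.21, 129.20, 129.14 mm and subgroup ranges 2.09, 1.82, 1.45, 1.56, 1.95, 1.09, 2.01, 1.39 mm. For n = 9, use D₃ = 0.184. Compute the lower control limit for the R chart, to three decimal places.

0.307

R̄ = (2.09 + 1.82 + 1.45 + 1.56 + 1.95 + 1.09 + 2.01 + 1.39) / 8 = 13.3600 / 8 = 1.6700
LCL_R = D₃·R̄ = 0.184 × 1.6700 = 0.3073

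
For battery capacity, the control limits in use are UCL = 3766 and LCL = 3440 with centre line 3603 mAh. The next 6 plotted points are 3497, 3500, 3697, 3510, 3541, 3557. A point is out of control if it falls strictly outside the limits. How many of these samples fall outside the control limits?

0

All 6 points lie within [3440, 3766].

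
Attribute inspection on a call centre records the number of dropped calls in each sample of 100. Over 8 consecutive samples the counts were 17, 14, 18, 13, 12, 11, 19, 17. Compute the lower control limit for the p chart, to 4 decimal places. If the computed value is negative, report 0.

0.0438

p̄ = Σdᵢ / (k·n) = 121 / (8 × 100) = 0.15125
LCL = p̄ − 3·√(p̄(1−p̄)/n) = 0.15125 − 3 × 0.03583 = 0.04376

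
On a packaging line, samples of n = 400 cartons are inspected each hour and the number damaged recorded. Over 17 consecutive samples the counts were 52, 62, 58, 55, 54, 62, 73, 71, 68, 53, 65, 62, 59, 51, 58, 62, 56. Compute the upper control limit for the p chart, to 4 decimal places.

0.2037

p̄ = Σdᵢ / (k·n) = 1021 / (17 × 400) = 0.15015
UCL = p̄ + 3·√(p̄(1−p̄)/n) = 0.15015 + 3 × √(0.15015×0.84985/400) = 0.15015 + 3 × 0.01786 = 0.20373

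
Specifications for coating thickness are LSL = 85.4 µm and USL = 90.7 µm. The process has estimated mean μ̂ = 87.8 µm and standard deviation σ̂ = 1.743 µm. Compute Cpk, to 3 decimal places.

Cpu = (USL − μ̂) / (3σ̂) = (90.7 − 87.8) / (3 × 1.743) = 0.5546; Cpl = (μ̂ − LSL) / (3σ̂) = (87.8 − 85.4) / (3 × 1.743) = 0.4590; Cpk = min(Cpu, Cpl) = 0.4590

0.459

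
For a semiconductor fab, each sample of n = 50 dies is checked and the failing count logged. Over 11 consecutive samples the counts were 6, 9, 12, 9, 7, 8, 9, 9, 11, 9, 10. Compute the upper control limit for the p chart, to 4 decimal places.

p̄ = Σdᵢ / (k·n) = 99 / (11 × 50) = 0.18000
UCL = p̄ + 3·√(p̄(1−p̄)/n) = 0.18000 + 3 × √(0.18000×0.82000/50) = 0.18000 + 3 × 0.05433 = 0.34300

0.3430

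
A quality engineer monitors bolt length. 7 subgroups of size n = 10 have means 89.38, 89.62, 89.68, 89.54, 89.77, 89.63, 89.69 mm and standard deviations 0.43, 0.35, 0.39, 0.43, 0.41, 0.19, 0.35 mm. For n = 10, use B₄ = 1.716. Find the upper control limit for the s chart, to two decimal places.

s̄ = (0.43 + 0.35 + 0.39 + 0.43 + 0.41 + 0.19 + 0.35) / 7 = 0.3643
UCL_s = B₄·s̄ = 1.716 × 0.3643 = 0.6251

0.63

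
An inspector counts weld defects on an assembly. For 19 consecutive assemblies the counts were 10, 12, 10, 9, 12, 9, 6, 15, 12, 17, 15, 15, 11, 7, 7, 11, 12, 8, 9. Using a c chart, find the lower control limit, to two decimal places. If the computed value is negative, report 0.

0.99

c̄ = (10 + 12 + 10 + 9 + 12 + 9 + 6 + 15 + 12 + 17 + 15 + 15 + 11 + 7 + 7 + 11 + 12 + 8 + 9) / 19 = 207 / 19 = 10.8947
LCL = c̄ − 3√c̄ = 10.8947 − 3 × 3.3007 = 0.9926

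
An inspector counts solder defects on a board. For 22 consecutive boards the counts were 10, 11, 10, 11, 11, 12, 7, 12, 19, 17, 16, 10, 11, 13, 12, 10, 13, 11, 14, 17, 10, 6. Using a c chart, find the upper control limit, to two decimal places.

22.33

c̄ = (10 + 11 + 10 + 11 + 11 + 12 + 7 + 12 + 19 + 17 + 16 + 10 + 11 + 13 + 12 + 10 + 13 + 11 + 14 + 17 + 10 + 6) / 22 = 263 / 22 = 11.9545
UCL = c̄ + 3√c̄ = 11.9545 + 3 × √11.9545 = 11.9545 + 3 × 3.4575 = 22.3271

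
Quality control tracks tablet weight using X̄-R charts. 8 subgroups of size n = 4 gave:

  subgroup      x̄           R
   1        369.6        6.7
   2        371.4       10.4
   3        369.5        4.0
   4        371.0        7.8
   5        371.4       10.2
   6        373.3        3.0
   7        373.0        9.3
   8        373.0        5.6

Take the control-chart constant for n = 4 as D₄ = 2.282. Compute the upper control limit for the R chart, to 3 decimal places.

16.259

R̄ = (6.7 + 10.4 + 4.0 + 7.8 + 10.2 + 3.0 + 9.3 + 5.6) / 8 = 57.0000 / 8 = 7.1250
UCL_R = D₄·R̄ = 2.282 × 7.1250 = 16.2593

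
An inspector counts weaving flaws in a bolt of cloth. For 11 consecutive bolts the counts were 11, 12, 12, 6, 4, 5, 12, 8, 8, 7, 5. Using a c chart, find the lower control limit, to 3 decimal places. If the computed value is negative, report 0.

c̄ = (11 + 12 + 12 + 6 + 4 + 5 + 12 + 8 + 8 + 7 + 5) / 11 = 90 / 11 = 8.1818
LCL = c̄ − 3√c̄ = 8.1818 − 3 × 2.8604 = -0.3993 → 0 (cannot be negative)

0.000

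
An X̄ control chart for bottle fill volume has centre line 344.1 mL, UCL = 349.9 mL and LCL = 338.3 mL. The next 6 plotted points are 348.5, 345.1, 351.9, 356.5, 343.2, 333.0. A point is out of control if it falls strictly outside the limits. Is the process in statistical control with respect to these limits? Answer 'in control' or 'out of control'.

out of control

Compare each point to [338.3, 349.9]: sample 3 = 351.9 > UCL; sample 4 = 356.5 > UCL; sample 6 = 333.0 < LCL.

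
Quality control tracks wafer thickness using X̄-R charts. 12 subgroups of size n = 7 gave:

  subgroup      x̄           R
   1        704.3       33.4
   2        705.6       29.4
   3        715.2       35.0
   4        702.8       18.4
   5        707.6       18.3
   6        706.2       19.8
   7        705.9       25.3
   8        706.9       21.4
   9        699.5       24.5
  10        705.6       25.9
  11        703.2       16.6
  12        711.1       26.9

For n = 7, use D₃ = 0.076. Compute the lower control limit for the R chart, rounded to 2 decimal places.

1.87

R̄ = (33.4 + 29.4 + 35.0 + 18.4 + 18.3 + 19.8 + 25.3 + 21.4 + 24.5 + 25.9 + 16.6 + 26.9) / 12 = 294.9000 / 12 = 24.5750
LCL_R = D₃·R̄ = 0.076 × 24.5750 = 1.8677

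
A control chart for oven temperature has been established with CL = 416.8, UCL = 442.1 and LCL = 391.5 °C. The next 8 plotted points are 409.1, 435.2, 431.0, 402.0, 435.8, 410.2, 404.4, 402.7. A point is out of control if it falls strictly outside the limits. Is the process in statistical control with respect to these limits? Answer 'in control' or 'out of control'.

in control

All 8 points lie within [391.5, 442.1].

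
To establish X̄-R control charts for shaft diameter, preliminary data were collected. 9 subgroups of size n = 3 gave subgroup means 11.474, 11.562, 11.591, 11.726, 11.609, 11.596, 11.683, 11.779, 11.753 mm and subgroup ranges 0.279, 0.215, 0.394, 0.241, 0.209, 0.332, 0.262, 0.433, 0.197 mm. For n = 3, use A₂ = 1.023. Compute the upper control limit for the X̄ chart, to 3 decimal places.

X̄̄ = (11.474 + 11.562 + 11.591 + 11.726 + 11.609 + 11.596 + 11.683 + 11.779 + 11.753) / 9 = 104.7730 / 9 = 11.6414
R̄ = (0.279 + 0.215 + 0.394 + 0.241 + 0.209 + 0.332 + 0.262 + 0.433 + 0.197) / 9 = 2.5620 / 9 = 0.2847
UCL = X̄̄ + A₂·R̄ = 11.6414 + 1.023 × 0.2847 = 11.9327

11.933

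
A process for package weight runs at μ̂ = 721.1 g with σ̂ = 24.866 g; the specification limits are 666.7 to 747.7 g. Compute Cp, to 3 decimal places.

0.543

Cp = (USL − LSL) / (6σ̂) = (747.7 − 666.7) / (6 × 24.866) = 81.0000 / 149.1960 = 0.5429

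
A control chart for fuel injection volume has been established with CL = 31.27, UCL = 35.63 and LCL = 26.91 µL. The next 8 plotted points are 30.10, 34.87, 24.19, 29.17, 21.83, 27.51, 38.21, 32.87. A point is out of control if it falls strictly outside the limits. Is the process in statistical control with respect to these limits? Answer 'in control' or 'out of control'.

Compare each point to [26.91, 35.63]: sample 3 = 24.19 < LCL; sample 5 = 21.83 < LCL; sample 7 = 38.21 > UCL.

out of control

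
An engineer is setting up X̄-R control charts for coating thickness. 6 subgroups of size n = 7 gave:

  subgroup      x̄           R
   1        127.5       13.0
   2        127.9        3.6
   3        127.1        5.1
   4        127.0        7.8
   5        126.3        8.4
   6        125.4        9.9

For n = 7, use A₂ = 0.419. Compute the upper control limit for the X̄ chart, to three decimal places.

130.205

X̄̄ = (127.5 + 127.9 + 127.1 + 127.0 + 126.3 + 125.4) / 6 = 761.2000 / 6 = 126.8667
R̄ = (13.0 + 3.6 + 5.1 + 7.8 + 8.4 + 9.9) / 6 = 47.8000 / 6 = 7.9667
UCL = X̄̄ + A₂·R̄ = 126.8667 + 0.419 × 7.9667 = 130.2047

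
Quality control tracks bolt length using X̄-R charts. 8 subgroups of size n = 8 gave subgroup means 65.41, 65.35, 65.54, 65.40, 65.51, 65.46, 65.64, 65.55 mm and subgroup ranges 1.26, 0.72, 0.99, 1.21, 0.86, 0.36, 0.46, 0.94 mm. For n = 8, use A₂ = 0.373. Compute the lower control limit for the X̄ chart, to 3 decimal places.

X̄̄ = (65.41 + 65.35 + 65.54 + 65.40 + 65.51 + 65.46 + 65.64 + 65.55) / 8 = 523.8600 / 8 = 65.4825
R̄ = (1.26 + 0.72 + 0.99 + 1.21 + 0.86 + 0.36 + 0.46 + 0.94) / 8 = 6.8000 / 8 = 0.8500
LCL = X̄̄ − A₂·R̄ = 65.4825 − 0.373 × 0.8500 = 65.1655

65.165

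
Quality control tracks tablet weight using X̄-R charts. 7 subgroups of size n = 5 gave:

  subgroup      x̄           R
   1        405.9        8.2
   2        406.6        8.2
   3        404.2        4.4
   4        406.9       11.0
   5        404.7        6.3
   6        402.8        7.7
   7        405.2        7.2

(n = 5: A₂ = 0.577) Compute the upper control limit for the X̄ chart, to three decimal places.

X̄̄ = (405.9 + 406.6 + 404.2 + 406.9 + 404.7 + 402.8 + 405.2) / 7 = 2836.3000 / 7 = 405.1857
R̄ = (8.2 + 8.2 + 4.4 + 11.0 + 6.3 + 7.7 + 7.2) / 7 = 53.0000 / 7 = 7.5714
UCL = X̄̄ + A₂·R̄ = 405.1857 + 0.577 × 7.5714 = 409.5544

409.554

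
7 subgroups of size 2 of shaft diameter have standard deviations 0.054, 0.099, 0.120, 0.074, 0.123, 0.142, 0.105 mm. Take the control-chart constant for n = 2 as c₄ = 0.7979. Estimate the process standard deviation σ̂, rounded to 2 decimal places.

s̄ = (0.054 + 0.099 + 0.120 + 0.074 + 0.123 + 0.142 + 0.105) / 7 = 0.1024
σ̂ = s̄ / c₄ = 0.1024 / 0.7979 = 0.1284

0.13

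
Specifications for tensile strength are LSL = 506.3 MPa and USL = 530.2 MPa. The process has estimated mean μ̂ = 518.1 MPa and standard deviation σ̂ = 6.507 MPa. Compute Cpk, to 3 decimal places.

0.604

Cpu = (USL − μ̂) / (3σ̂) = (530.2 − 518.1) / (3 × 6.507) = 0.6198; Cpl = (μ̂ − LSL) / (3σ̂) = (518.1 − 506.3) / (3 × 6.507) = 0.6045; Cpk = min(Cpu, Cpl) = 0.6045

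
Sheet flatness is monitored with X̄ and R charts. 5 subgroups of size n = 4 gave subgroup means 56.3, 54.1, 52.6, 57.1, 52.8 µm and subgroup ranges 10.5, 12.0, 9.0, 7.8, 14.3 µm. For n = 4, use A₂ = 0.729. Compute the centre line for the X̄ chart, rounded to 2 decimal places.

X̄̄ = (56.3 + 54.1 + 52.6 + 57.1 + 52.8) / 5 = 272.9000 / 5 = 54.5800
CL = X̄̄ = 54.5800

54.58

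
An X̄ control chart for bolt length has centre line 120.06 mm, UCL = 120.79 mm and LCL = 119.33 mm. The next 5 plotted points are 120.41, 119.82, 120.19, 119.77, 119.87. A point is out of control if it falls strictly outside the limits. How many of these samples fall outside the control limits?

All 5 points lie within [119.33, 120.79].

0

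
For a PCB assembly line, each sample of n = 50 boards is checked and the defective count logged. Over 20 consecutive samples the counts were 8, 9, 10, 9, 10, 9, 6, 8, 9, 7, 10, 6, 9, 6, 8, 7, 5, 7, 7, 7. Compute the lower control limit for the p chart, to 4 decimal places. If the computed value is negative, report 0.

0.0027

p̄ = Σdᵢ / (k·n) = 157 / (20 × 50) = 0.15700
LCL = p̄ − 3·√(p̄(1−p̄)/n) = 0.15700 − 3 × 0.05145 = 0.00265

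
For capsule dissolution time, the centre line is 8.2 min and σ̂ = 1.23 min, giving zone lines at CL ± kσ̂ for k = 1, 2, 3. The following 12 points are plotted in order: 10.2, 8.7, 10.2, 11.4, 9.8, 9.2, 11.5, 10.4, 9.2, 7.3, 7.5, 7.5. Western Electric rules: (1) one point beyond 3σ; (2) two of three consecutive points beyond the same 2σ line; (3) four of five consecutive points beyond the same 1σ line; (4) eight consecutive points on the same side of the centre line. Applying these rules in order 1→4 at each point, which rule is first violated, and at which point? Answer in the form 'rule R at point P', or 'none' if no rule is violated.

Zone of each point (C = within 1σ̂, B = 1σ̂–2σ̂, A = 2σ̂–3σ̂, * = beyond 3σ̂; sign = side of CL): 1:+B, 2:+C, 3:+B, 4:+A, 5:+B, 6:+C, 7:+A, 8:+B, 9:+C, 10:-C, 11:-C, 12:-C
Rule 3 (four of five consecutive points beyond the same 1σ limit) is satisfied at point 5.

rule 3 at point 5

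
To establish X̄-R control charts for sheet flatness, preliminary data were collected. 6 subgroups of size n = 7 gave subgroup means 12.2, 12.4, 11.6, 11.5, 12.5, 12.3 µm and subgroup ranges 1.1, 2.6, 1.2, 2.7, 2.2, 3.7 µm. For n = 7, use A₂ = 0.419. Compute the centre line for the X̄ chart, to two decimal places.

12.08

X̄̄ = (12.2 + 12.4 + 11.6 + 11.5 + 12.5 + 12.3) / 6 = 72.5000 / 6 = 12.0833
CL = X̄̄ = 12.0833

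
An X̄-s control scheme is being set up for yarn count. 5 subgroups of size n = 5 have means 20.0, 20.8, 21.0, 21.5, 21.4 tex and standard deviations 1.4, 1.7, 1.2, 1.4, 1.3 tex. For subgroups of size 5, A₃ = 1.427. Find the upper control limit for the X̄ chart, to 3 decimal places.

22.938

X̄̄ = (20.0 + 20.8 + 21.0 + 21.5 + 21.4) / 5 = 20.9400
s̄ = (1.4 + 1.7 + 1.2 + 1.4 + 1.3) / 5 = 1.4000
UCL = X̄̄ + A₃·s̄ = 20.9400 + 1.427 × 1.4000 = 22.9378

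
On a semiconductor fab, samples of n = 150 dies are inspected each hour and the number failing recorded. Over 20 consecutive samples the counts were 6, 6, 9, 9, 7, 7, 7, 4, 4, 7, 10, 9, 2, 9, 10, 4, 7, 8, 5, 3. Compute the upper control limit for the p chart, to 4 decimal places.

p̄ = Σdᵢ / (k·n) = 133 / (20 × 150) = 0.04433
UCL = p̄ + 3·√(p̄(1−p̄)/n) = 0.04433 + 3 × √(0.04433×0.95567/150) = 0.04433 + 3 × 0.01681 = 0.09475

0.0948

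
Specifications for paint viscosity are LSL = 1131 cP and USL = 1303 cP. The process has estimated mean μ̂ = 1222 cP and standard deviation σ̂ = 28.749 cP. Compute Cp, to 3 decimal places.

0.997

Cp = (USL − LSL) / (6σ̂) = (1303 − 1131) / (6 × 28.749) = 172.0000 / 172.4940 = 0.9971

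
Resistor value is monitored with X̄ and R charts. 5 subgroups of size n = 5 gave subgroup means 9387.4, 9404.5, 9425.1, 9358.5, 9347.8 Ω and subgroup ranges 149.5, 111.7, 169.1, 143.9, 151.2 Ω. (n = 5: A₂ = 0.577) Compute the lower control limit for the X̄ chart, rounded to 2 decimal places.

X̄̄ = (9387.4 + 9404.5 + 9425.1 + 9358.5 + 9347.8) / 5 = 46923.3000 / 5 = 9384.6600
R̄ = (149.5 + 111.7 + 169.1 + 143.9 + 151.2) / 5 = 725.4000 / 5 = 145.0800
LCL = X̄̄ − A₂·R̄ = 9384.6600 − 0.577 × 145.0800 = 9300.9488

9300.95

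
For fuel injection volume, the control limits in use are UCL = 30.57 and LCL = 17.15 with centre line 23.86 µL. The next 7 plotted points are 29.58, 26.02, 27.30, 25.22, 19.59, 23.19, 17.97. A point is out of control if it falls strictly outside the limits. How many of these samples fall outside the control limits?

0

All 7 points lie within [17.15, 30.57].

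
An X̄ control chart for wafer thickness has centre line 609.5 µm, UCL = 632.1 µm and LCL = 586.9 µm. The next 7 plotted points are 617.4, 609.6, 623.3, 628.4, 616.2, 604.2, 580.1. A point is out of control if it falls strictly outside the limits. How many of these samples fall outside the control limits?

Compare each point to [586.9, 632.1]: sample 7 = 580.1 < LCL.

1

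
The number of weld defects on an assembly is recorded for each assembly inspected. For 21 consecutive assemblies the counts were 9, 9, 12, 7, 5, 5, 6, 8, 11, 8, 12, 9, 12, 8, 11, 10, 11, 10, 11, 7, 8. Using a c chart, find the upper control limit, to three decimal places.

18.000

c̄ = (9 + 9 + 12 + 7 + 5 + 5 + 6 + 8 + 11 + 8 + 12 + 9 + 12 + 8 + 11 + 10 + 11 + 10 + 11 + 7 + 8) / 21 = 189 / 21 = 9.0000
UCL = c̄ + 3√c̄ = 9.0000 + 3 × √9.0000 = 9.0000 + 3 × 3.0000 = 18.0000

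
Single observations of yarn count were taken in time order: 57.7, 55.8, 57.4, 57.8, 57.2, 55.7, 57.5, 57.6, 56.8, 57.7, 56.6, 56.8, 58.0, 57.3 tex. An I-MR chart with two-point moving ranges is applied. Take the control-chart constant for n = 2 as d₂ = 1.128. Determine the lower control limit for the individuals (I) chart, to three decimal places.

54.517

X̄ = (57.7 + 55.8 + 57.4 + 57.8 + 57.2 + 55.7 + 57.5 + 57.6 + 56.8 + 57.7 + 56.6 + 56.8 + 58.0 + 57.3) / 14 = 57.1357
Moving ranges: 1.9, 1.6, 0.4, 0.6, 1.5, 1.8, 0.1, 0.8, 0.9, 1.1, 0.2, 1.2, 0.7; M̄R̄ = 12.8000 / 13 = 0.9846
LCL = X̄ − 3·M̄R̄/d₂ = 57.1357 − 3 × 0.9846 / 1.128 = 54.5171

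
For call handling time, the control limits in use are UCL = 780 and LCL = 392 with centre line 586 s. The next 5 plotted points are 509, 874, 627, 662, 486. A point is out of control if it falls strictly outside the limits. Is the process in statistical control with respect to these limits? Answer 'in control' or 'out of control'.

out of control

Compare each point to [392, 780]: sample 2 = 874 > UCL.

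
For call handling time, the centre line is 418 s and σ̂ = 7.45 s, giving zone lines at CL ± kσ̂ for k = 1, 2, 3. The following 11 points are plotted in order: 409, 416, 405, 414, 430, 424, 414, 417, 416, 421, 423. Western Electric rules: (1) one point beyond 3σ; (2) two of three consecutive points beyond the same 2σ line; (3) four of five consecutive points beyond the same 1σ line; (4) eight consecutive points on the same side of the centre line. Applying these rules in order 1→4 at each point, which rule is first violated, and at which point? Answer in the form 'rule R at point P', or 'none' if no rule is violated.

Zone of each point (C = within 1σ̂, B = 1σ̂–2σ̂, A = 2σ̂–3σ̂, * = beyond 3σ̂; sign = side of CL): 1:-B, 2:-C, 3:-B, 4:-C, 5:+B, 6:+C, 7:-C, 8:-C, 9:-C, 10:+C, 11:+C
No rule fires across all 11 points.

none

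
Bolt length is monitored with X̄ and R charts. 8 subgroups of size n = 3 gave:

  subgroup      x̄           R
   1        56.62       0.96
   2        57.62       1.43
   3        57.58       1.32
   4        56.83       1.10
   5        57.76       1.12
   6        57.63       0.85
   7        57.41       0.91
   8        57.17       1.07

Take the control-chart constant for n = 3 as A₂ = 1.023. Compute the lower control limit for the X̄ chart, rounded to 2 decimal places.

X̄̄ = (56.62 + 57.62 + 57.58 + 56.83 + 57.76 + 57.63 + 57.41 + 57.17) / 8 = 458.6200 / 8 = 57.3275
R̄ = (0.96 + 1.43 + 1.32 + 1.10 + 1.12 + 0.85 + 0.91 + 1.07) / 8 = 8.7600 / 8 = 1.0950
LCL = X̄̄ − A₂·R̄ = 57.3275 − 1.023 × 1.0950 = 56.2073

56.21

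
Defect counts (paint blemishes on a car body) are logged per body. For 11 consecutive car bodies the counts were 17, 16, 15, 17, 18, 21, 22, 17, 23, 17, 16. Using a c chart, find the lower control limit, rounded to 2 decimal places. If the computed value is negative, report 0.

5.33

c̄ = (17 + 16 + 15 + 17 + 18 + 21 + 22 + 17 + 23 + 17 + 16) / 11 = 199 / 11 = 18.0909
LCL = c̄ − 3√c̄ = 18.0909 − 3 × 4.2533 = 5.3309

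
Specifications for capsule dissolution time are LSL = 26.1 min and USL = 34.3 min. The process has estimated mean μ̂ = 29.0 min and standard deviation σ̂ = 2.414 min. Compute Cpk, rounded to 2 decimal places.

Cpu = (USL − μ̂) / (3σ̂) = (34.3 − 29.0) / (3 × 2.414) = 0.7318; Cpl = (μ̂ − LSL) / (3σ̂) = (29.0 − 26.1) / (3 × 2.414) = 0.4004; Cpk = min(Cpu, Cpl) = 0.4004

0.40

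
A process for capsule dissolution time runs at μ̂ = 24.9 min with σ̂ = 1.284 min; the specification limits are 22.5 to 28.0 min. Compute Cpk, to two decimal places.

0.62

Cpu = (USL − μ̂) / (3σ̂) = (28.0 − 24.9) / (3 × 1.284) = 0.8048; Cpl = (μ̂ − LSL) / (3σ̂) = (24.9 − 22.5) / (3 × 1.284) = 0.6231; Cpk = min(Cpu, Cpl) = 0.6231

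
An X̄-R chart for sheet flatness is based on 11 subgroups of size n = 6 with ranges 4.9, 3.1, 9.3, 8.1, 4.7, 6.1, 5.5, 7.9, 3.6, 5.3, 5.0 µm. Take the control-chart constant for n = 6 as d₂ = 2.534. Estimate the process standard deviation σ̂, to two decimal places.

2.28

R̄ = (4.9 + 3.1 + 9.3 + 8.1 + 4.7 + 6.1 + 5.5 + 7.9 + 3.6 + 5.3 + 5.0) / 11 = 5.7727
σ̂ = R̄ / d₂ = 5.7727 / 2.534 = 2.2781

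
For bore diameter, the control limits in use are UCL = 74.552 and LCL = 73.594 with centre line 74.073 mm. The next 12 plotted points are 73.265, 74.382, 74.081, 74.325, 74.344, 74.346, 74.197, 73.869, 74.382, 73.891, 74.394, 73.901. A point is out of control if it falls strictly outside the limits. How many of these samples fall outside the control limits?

1

Compare each point to [73.594, 74.552]: sample 1 = 73.265 < LCL.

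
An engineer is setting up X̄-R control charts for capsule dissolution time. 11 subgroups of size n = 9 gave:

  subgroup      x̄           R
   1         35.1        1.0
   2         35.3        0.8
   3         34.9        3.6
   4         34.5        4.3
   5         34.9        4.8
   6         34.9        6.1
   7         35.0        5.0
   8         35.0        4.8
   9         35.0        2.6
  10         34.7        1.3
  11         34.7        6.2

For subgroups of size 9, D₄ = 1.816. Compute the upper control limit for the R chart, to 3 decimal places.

R̄ = (1.0 + 0.8 + 3.6 + 4.3 + 4.8 + 6.1 + 5.0 + 4.8 + 2.6 + 1.3 + 6.2) / 11 = 40.5000 / 11 = 3.6818
UCL_R = D₄·R̄ = 1.816 × 3.6818 = 6.6862

6.686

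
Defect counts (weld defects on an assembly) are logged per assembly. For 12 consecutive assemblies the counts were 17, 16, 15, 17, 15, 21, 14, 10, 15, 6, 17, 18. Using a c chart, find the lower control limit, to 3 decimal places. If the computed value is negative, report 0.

c̄ = (17 + 16 + 15 + 17 + 15 + 21 + 14 + 10 + 15 + 6 + 17 + 18) / 12 = 181 / 12 = 15.0833
LCL = c̄ − 3√c̄ = 15.0833 − 3 × 3.8837 = 3.4322

3.432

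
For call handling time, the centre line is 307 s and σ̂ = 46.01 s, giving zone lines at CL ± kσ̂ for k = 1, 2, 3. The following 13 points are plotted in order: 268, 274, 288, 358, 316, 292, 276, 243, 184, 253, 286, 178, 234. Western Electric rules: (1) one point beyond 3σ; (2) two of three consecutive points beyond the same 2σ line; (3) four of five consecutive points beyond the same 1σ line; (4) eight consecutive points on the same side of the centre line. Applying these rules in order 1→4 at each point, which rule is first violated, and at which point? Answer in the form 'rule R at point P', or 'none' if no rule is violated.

Zone of each point (C = within 1σ̂, B = 1σ̂–2σ̂, A = 2σ̂–3σ̂, * = beyond 3σ̂; sign = side of CL): 1:-C, 2:-C, 3:-C, 4:+B, 5:+C, 6:-C, 7:-C, 8:-B, 9:-A, 10:-B, 11:-C, 12:-A, 13:-B
Rule 3 (four of five consecutive points beyond the same 1σ limit) is satisfied at point 12.

rule 3 at point 12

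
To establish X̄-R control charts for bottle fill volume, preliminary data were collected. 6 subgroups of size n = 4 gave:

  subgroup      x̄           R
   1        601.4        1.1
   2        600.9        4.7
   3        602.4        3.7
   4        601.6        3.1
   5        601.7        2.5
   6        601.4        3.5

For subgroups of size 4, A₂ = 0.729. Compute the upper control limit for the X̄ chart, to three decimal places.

603.827

X̄̄ = (601.4 + 600.9 + 602.4 + 601.6 + 601.7 + 601.4) / 6 = 3609.4000 / 6 = 601.5667
R̄ = (1.1 + 4.7 + 3.7 + 3.1 + 2.5 + 3.5) / 6 = 18.6000 / 6 = 3.1000
UCL = X̄̄ + A₂·R̄ = 601.5667 + 0.729 × 3.1000 = 603.8266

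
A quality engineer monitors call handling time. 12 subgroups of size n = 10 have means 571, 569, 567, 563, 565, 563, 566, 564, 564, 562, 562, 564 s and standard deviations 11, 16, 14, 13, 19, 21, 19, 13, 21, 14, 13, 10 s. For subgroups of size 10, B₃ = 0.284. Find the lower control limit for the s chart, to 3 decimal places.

s̄ = (11 + 16 + 14 + 13 + 19 + 21 + 19 + 13 + 21 + 14 + 13 + 10) / 12 = 15.3333
LCL_s = B₃·s̄ = 0.284 × 15.3333 = 4.3547

4.355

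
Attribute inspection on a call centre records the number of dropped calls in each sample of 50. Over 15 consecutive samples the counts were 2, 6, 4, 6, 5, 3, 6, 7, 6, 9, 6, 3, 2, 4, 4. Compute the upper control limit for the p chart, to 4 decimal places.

0.2231

p̄ = Σdᵢ / (k·n) = 73 / (15 × 50) = 0.09733
UCL = p̄ + 3·√(p̄(1−p̄)/n) = 0.09733 + 3 × √(0.09733×0.90267/50) = 0.09733 + 3 × 0.04192 = 0.22309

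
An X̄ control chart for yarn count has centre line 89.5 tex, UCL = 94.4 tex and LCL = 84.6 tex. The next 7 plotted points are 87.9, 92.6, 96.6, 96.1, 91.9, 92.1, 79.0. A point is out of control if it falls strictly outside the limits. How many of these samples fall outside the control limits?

Compare each point to [84.6, 94.4]: sample 3 = 96.6 > UCL; sample 4 = 96.1 > UCL; sample 7 = 79.0 < LCL.

3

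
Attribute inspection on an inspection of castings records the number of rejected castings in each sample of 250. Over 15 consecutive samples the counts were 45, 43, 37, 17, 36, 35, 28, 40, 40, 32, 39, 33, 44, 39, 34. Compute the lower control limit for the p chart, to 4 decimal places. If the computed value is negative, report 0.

0.0778

p̄ = Σdᵢ / (k·n) = 542 / (15 × 250) = 0.14453
LCL = p̄ − 3·√(p̄(1−p̄)/n) = 0.14453 − 3 × 0.02224 = 0.07782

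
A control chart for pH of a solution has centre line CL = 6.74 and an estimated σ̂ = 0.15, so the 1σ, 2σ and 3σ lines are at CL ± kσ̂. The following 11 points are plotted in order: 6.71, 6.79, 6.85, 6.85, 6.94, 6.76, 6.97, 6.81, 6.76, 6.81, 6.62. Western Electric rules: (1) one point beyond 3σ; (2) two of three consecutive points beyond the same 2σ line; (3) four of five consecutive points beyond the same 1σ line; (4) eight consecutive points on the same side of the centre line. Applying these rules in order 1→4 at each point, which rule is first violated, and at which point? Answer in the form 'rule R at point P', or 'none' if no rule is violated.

rule 4 at point 9

Zone of each point (C = within 1σ̂, B = 1σ̂–2σ̂, A = 2σ̂–3σ̂, * = beyond 3σ̂; sign = side of CL): 1:-C, 2:+C, 3:+C, 4:+C, 5:+B, 6:+C, 7:+B, 8:+C, 9:+C, 10:+C, 11:-C
Rule 4 (eight consecutive points on the same side of the centre line) is satisfied at point 9.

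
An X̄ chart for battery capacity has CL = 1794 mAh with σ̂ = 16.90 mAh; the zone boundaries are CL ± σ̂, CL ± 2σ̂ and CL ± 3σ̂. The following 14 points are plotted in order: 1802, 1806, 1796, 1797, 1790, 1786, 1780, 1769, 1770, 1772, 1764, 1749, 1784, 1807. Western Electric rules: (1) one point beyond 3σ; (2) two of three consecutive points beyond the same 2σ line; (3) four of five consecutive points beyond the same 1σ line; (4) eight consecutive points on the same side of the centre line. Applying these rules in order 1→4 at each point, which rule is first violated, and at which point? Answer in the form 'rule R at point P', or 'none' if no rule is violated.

rule 3 at point 11

Zone of each point (C = within 1σ̂, B = 1σ̂–2σ̂, A = 2σ̂–3σ̂, * = beyond 3σ̂; sign = side of CL): 1:+C, 2:+C, 3:+C, 4:+C, 5:-C, 6:-C, 7:-C, 8:-B, 9:-B, 10:-B, 11:-B, 12:-A, 13:-C, 14:+C
Rule 3 (four of five consecutive points beyond the same 1σ limit) is satisfied at point 11.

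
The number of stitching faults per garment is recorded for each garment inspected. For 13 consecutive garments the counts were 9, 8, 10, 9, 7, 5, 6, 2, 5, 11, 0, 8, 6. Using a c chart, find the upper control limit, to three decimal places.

14.332

c̄ = (9 + 8 + 10 + 9 + 7 + 5 + 6 + 2 + 5 + 11 + 0 + 8 + 6) / 13 = 86 / 13 = 6.6154
UCL = c̄ + 3√c̄ = 6.6154 + 3 × √6.6154 = 6.6154 + 3 × 2.5720 = 14.3315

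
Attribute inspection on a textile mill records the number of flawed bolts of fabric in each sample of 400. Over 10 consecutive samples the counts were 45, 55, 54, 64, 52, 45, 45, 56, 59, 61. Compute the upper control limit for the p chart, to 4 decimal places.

p̄ = Σdᵢ / (k·n) = 536 / (10 × 400) = 0.13400
UCL = p̄ + 3·√(p̄(1−p̄)/n) = 0.13400 + 3 × √(0.13400×0.86600/400) = 0.13400 + 3 × 0.01703 = 0.18510

0.1851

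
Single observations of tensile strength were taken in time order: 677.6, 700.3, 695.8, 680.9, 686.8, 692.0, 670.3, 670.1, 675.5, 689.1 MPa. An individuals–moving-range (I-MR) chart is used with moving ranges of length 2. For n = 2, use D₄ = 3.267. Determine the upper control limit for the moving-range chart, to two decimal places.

Moving ranges: 22.7, 4.5, 14.9, 5.9, 5.2, 21.7, 0.2, 5.4, 13.6; M̄R̄ = 94.1000 / 9 = 10.4556
UCL_MR = D₄·M̄R̄ = 3.267 × 10.4556 = 34.1583

34.16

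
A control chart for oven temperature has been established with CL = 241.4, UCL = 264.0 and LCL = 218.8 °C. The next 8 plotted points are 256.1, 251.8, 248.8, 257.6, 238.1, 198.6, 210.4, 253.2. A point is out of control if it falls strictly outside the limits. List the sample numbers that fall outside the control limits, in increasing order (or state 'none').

6, 7

Compare each point to [218.8, 264.0]: sample 6 = 198.6 < LCL; sample 7 = 210.4 < LCL.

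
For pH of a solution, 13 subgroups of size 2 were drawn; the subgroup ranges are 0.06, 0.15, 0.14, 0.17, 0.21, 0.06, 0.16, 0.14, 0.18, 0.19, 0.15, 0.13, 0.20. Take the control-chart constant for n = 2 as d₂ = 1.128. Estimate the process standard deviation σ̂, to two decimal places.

R̄ = (0.06 + 0.15 + 0.14 + 0.17 + 0.21 + 0.06 + 0.16 + 0.14 + 0.18 + 0.19 + 0.15 + 0.13 + 0.20) / 13 = 0.1492
σ̂ = R̄ / d₂ = 0.1492 / 1.128 = 0.1323

0.13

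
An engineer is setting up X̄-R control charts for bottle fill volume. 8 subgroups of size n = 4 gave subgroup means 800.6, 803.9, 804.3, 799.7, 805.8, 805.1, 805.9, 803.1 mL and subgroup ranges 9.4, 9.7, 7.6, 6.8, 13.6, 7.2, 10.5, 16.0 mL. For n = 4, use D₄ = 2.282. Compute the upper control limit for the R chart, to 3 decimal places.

23.048

R̄ = (9.4 + 9.7 + 7.6 + 6.8 + 13.6 + 7.2 + 10.5 + 16.0) / 8 = 80.8000 / 8 = 10.1000
UCL_R = D₄·R̄ = 2.282 × 10.1000 = 23.0482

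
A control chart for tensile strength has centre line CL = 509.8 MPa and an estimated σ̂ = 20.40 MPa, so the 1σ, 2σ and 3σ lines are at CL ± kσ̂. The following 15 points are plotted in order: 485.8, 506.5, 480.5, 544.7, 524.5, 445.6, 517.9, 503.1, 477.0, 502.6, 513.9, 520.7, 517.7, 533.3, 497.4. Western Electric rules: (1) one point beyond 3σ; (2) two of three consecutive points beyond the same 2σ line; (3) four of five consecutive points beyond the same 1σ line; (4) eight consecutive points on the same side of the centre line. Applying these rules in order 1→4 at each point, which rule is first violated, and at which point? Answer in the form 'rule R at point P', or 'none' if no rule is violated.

Zone of each point (C = within 1σ̂, B = 1σ̂–2σ̂, A = 2σ̂–3σ̂, * = beyond 3σ̂; sign = side of CL): 1:-B, 2:-C, 3:-B, 4:+B, 5:+C, 6:-*, 7:+C, 8:-C, 9:-B, 10:-C, 11:+C, 12:+C, 13:+C, 14:+B, 15:-C
Rule 1 (one point beyond the 3σ limits) is satisfied at point 6.

rule 1 at point 6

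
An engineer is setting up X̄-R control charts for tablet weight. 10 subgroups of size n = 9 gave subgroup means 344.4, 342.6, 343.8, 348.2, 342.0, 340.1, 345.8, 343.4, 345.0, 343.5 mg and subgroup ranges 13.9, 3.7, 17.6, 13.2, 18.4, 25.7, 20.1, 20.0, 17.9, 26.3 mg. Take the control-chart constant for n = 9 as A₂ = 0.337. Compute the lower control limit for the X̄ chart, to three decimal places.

337.922

X̄̄ = (344.4 + 342.6 + 343.8 + 348.2 + 342.0 + 340.1 + 345.8 + 343.4 + 345.0 + 343.5) / 10 = 3438.8000 / 10 = 343.8800
R̄ = (13.9 + 3.7 + 17.6 + 13.2 + 18.4 + 25.7 + 20.1 + 20.0 + 17.9 + 26.3) / 10 = 176.8000 / 10 = 17.6800
LCL = X̄̄ − A₂·R̄ = 343.8800 − 0.337 × 17.6800 = 337.9218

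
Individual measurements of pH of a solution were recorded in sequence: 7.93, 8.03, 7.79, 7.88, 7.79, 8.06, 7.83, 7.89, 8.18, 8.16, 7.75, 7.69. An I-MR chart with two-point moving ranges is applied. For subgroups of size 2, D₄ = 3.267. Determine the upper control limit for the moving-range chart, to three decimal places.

0.552

Moving ranges: 0.10, 0.24, 0.09, 0.09, 0.27, 0.23, 0.06, 0.29, 0.02, 0.41, 0.06; M̄R̄ = 1.8600 / 11 = 0.1691
UCL_MR = D₄·M̄R̄ = 3.267 × 0.1691 = 0.5524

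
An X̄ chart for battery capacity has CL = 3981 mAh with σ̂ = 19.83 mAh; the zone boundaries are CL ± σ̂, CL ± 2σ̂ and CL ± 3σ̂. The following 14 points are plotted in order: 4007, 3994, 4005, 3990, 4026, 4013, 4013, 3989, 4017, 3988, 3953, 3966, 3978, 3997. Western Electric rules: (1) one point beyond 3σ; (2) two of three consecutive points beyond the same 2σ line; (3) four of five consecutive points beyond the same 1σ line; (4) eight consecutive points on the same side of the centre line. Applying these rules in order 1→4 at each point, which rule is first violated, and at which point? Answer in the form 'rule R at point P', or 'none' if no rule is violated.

rule 3 at point 7

Zone of each point (C = within 1σ̂, B = 1σ̂–2σ̂, A = 2σ̂–3σ̂, * = beyond 3σ̂; sign = side of CL): 1:+B, 2:+C, 3:+B, 4:+C, 5:+A, 6:+B, 7:+B, 8:+C, 9:+B, 10:+C, 11:-B, 12:-C, 13:-C, 14:+C
Rule 3 (four of five consecutive points beyond the same 1σ limit) is satisfied at point 7.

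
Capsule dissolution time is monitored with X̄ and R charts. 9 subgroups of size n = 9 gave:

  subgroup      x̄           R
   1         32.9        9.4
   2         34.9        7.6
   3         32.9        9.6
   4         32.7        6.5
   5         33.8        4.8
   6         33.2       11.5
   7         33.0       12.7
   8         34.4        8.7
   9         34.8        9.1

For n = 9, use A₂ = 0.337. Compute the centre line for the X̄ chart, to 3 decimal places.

33.622

X̄̄ = (32.9 + 34.9 + 32.9 + 32.7 + 33.8 + 33.2 + 33.0 + 34.4 + 34.8) / 9 = 302.6000 / 9 = 33.6222
CL = X̄̄ = 33.6222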